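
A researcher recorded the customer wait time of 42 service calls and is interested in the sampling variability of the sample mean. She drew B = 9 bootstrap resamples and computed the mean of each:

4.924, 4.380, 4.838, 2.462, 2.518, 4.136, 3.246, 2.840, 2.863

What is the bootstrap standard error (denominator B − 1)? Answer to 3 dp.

SE* = 0.993

Bootstrap SE is the standard deviation of the 9 replicate means.
Mean of replicates: (4.924 + 4.380 + 4.838 + 2.462 + 2.518 + 4.136 + 3.246 + 2.840 + 2.863) / 9 = 32.2070 / 9 = 3.5786
Sum of squared deviations: (+1.3454)² + (+0.8014)² + (+1.2594)² + (−1.1166)² + (−1.0606)² + (+0.5574)² + (−0.3326)² + (−0.7386)² + (−0.7156)² = 7.8890
Variance = 7.8890 / 8 = 0.9861
SE* = √0.9861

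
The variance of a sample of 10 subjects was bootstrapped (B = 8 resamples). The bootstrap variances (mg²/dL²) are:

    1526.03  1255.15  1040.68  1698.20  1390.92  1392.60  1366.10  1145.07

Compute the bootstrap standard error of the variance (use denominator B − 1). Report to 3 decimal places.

SE* = 207.923

Bootstrap SE is the standard deviation of the 8 replicate variances.
Mean of replicates: (1526.03 + 1255.15 + 1040.68 + 1698.20 + 1390.92 + 1392.60 + 1366.10 + 1145.07) / 8 = 10814.7500 / 8 = 1351.8438
Sum of squared deviations: (+174.1862)² + (−96.6937)² + (−311.1637)² + (+346.3563)² + (+39.0763)² + (+40.7562)² + (+14.2562)² + (−206.7738)² = 302622.7118
Variance = 302622.7118 / 7 = 43231.8160
SE* = √43231.8160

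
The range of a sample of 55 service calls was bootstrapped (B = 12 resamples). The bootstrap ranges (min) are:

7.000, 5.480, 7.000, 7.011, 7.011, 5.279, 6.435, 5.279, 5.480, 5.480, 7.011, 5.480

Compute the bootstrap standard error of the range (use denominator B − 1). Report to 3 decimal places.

Bootstrap SE is the standard deviation of the 12 replicate ranges.
Mean of replicates: (7.000 + 5.480 + 7.000 + 7.011 + 7.011 + 5.279 + 6.435 + 5.279 + 5.480 + 5.480 + 7.011 + 5.480) / 12 = 73.9460 / 12 = 6.1622
Sum of squared deviations: (+0.8378)² + (−0.6822)² + (+0.8378)² + (+0.8488)² + (+0.8488)² + (−0.8832)² + (+0.2728)² + (−0.8832)² + (−0.6822)² + (−0.6822)² + (+0.8488)² + (−0.6822)² = 7.0613
Variance = 7.0613 / 11 = 0.6419
SE* = √0.6419

SE* = 0.801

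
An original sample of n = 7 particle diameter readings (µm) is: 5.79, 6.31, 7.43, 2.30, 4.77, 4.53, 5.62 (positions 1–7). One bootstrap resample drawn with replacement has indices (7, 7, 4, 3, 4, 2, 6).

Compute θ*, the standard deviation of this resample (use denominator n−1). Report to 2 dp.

θ* = 1.96

Resample values: 5.62, 5.62, 2.30, 7.43, 2.30, 6.31, 4.53.
Mean = 4.8729; sum of squared deviations = 23.0775
s² = 23.0775 / 6 = 3.8463
s = √3.8463 = 1.96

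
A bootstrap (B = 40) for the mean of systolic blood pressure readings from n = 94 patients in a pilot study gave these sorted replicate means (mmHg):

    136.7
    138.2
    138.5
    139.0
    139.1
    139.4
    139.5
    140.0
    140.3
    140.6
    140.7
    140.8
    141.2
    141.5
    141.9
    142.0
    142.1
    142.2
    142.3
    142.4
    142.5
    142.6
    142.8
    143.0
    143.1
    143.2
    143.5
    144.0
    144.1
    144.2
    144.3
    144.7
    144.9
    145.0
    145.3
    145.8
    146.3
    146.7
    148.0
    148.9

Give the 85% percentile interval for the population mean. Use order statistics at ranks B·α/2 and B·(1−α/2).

α = 0.15; lower rank = 40 × 0.075 = 3; upper rank = 40 × 0.925 = 37.
The 3rd smallest replicate is 138.5; the 37th is 146.3.

(138.5, 146.3)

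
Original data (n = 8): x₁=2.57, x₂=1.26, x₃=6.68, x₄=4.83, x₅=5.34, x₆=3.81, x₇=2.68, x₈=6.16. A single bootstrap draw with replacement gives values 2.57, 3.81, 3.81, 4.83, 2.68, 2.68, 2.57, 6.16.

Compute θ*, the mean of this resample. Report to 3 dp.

θ* = 3.639

Mean = (2.57 + 3.81 + 3.81 + 4.83 + 2.68 + 2.68 + 2.57 + 6.16) / 8 = 29.110 / 8 = 3.639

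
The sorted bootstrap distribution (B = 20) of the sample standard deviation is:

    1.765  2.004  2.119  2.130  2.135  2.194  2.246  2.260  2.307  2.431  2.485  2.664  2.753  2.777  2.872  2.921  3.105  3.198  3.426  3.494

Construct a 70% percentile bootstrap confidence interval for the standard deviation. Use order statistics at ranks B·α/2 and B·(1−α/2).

(2.119, 3.105)

α = 0.30; lower rank = 20 × 0.150 = 3; upper rank = 20 × 0.850 = 17.
The 3rd smallest replicate is 2.119; the 17th is 3.105.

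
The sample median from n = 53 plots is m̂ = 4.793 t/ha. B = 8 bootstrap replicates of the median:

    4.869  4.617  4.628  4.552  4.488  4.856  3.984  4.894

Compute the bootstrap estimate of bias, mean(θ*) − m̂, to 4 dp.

bias = −0.1820

mean(θ*) = (4.869 + 4.617 + 4.628 + 4.552 + 4.488 + 4.856 + 3.984 + 4.894) / 8 = 4.61100
bias = 4.61100 − 4.793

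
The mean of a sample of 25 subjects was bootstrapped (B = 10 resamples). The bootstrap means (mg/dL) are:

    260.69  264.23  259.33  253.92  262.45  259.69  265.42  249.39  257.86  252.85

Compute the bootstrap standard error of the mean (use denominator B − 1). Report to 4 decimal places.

Bootstrap SE is the standard deviation of the 10 replicate means.
Mean of replicates: (260.69 + 264.23 + 259.33 + 253.92 + 262.45 + 259.69 + 265.42 + 249.39 + 257.86 + 252.85) / 10 = 2585.83000 / 10 = 258.58300
Sum of squared deviations: (+2.10700)² + (+5.64700)² + (+0.74700)² + (−4.66300)² + (+3.86700)² + (+1.10700)² + (+6.83700)² + (−9.19300)² + (−0.72300)² + (−5.73300)² = 239.45461
Variance = 239.45461 / 9 = 26.60607
SE* = √26.60607

SE* = 5.1581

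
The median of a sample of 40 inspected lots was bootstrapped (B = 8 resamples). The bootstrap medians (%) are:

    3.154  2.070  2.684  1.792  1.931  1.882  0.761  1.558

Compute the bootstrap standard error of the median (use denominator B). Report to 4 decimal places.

Bootstrap SE is the standard deviation of the 8 replicate medians.
Mean of replicates: (3.154 + 2.070 + 2.684 + 1.792 + 1.931 + 1.882 + 0.761 + 1.558) / 8 = 15.83200 / 8 = 1.97900
Sum of squared deviations: (+1.17500)² + (+0.09100)² + (+0.70500)² + (−0.18700)² + (−0.04800)² + (−0.09700)² + (−1.21800)² + (−0.42100)² = 3.59338
Variance = 3.59338 / 8 = 0.44917
SE* = √0.44917

SE* = 0.6702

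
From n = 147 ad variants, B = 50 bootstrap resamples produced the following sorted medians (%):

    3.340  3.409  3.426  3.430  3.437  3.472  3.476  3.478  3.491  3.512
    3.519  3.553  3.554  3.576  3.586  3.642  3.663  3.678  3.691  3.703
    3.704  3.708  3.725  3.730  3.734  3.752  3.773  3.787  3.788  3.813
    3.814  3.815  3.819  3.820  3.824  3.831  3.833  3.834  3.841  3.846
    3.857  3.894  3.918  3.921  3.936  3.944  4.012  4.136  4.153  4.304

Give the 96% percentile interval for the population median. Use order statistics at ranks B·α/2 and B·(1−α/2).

(3.340, 4.153)

α = 0.04; lower rank = 50 × 0.020 = 1; upper rank = 50 × 0.980 = 49.
The 1st smallest replicate is 3.340; the 49th is 4.153.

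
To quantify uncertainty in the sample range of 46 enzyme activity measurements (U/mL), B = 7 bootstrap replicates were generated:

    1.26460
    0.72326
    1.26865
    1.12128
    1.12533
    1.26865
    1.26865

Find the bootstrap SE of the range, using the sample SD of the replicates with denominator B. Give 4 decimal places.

Bootstrap SE is the standard deviation of the 7 replicate ranges.
Mean of replicates: (1.26460 + 0.72326 + 1.26865 + 1.12128 + 1.12533 + 1.26865 + 1.26865) / 7 = 8.040420 / 7 = 1.148631
Sum of squared deviations: (+0.115969)² + (−0.425371)² + (+0.120019)² + (−0.027351)² + (−0.023301)² + (+0.120019)² + (+0.120019)² = 0.238894
Variance = 0.238894 / 7 = 0.034128
SE* = √0.034128

SE* = 0.1847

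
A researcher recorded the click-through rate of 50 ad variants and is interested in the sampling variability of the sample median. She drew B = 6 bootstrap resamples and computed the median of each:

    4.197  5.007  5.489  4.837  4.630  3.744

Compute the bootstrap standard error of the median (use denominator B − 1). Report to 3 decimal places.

SE* = 0.615

Bootstrap SE is the standard deviation of the 6 replicate medians.
Mean of replicates: (4.197 + 5.007 + 5.489 + 4.837 + 4.630 + 3.744) / 6 = 27.9040 / 6 = 4.6507
Sum of squared deviations: (−0.4537)² + (+0.3563)² + (+0.8383)² + (+0.1863)² + (−0.0207)² + (−0.9067)² = 1.8928
Variance = 1.8928 / 5 = 0.3786
SE* = √0.3786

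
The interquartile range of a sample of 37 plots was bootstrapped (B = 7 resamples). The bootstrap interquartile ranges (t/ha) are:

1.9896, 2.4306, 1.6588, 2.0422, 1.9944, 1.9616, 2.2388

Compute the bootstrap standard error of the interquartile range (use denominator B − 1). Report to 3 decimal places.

Bootstrap SE is the standard deviation of the 7 replicate interquartile ranges.
Mean of replicates: (1.9896 + 2.4306 + 1.6588 + 2.0422 + 1.9944 + 1.9616 + 2.2388) / 7 = 14.31600 / 7 = 2.04514
Sum of squared deviations: (−0.05554)² + (+0.38546)² + (−0.38634)² + (−0.00294)² + (−0.05074)² + (−0.08354)² + (+0.19366)² = 0.34799
Variance = 0.34799 / 6 = 0.05800
SE* = √0.05800

SE* = 0.241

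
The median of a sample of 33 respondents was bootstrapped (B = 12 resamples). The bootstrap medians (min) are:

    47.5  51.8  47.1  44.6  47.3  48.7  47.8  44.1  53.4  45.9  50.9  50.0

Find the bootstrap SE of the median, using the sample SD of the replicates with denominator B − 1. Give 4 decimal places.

Bootstrap SE is the standard deviation of the 12 replicate medians.
Mean of replicates: (47.5 + 51.8 + 47.1 + 44.6 + 47.3 + 48.7 + 47.8 + 44.1 + 53.4 + 45.9 + 50.9 + 50.0) / 12 = 579.10000 / 12 = 48.25833
Sum of squared deviations: (−0.75833)² + (+3.54167)² + (−1.15833)² + (−3.65833)² + (−0.95833)² + (+0.44167)² + (−0.45833)² + (−4.15833)² + (+5.14167)² + (−2.35833)² + (+2.64167)² + (+1.74167)² = 88.46917
Variance = 88.46917 / 11 = 8.04265
SE* = √8.04265

SE* = 2.8360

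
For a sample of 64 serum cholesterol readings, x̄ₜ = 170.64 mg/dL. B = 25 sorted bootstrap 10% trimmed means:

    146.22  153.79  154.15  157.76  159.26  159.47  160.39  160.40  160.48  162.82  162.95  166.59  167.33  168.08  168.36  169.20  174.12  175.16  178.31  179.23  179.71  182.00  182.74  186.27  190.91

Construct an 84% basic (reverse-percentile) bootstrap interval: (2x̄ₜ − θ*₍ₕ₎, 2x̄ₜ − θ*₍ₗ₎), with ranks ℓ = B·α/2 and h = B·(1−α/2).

Percentile endpoints at ranks 2 and 23: θ*₍2₎ = 153.79, θ*₍23₎ = 182.74.
Basic interval reflects these around x̄ₜ:
  lower = 2 × 170.64 − 182.74 = 158.54
  upper = 2 × 170.64 − 153.79 = 187.49

(158.54, 187.49)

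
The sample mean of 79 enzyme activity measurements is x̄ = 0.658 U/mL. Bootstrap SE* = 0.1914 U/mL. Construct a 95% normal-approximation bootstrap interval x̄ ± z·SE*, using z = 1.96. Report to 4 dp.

Margin = 1.96 × 0.1914 = 0.37514
Interval: 0.658 ± 0.37514

(0.2829, 1.0331)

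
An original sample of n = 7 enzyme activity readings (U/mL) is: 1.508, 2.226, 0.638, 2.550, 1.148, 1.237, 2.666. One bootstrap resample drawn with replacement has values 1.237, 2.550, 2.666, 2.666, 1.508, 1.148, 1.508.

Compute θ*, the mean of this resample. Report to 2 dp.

Mean = (1.237 + 2.550 + 2.666 + 2.666 + 1.508 + 1.148 + 1.508) / 7 = 13.2830 / 7 = 1.90

θ* = 1.90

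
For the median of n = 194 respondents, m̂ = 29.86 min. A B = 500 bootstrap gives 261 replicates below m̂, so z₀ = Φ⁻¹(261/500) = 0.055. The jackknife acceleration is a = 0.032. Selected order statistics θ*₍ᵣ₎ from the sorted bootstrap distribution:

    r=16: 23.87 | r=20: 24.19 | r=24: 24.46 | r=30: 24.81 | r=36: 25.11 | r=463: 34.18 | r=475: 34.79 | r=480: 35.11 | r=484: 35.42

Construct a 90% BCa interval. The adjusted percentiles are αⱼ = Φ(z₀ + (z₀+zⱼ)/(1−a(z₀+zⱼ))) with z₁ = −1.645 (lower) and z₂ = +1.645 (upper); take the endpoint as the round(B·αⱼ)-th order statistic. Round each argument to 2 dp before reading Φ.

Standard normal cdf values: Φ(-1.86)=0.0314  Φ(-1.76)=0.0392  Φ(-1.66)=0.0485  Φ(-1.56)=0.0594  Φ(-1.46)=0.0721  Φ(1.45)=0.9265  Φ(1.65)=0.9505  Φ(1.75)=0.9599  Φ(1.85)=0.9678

(25.11, 35.42)

Lower: z₀ + z₁ = 0.055 + (-1.645) = -1.590; 1 − a(z₀+z₁) = 1 − (0.032)(-1.590) = 1.0509; argument = 0.055 + (-1.590)/1.0509 = -1.4580 → -1.46.
α₁ = Φ(-1.46) = 0.0721; rank = round(500 × 0.0721) = 36; θ*₍36₎ = 25.11.
Upper: z₀ + z₂ = 1.700; 1 − a(z₀+z₂) = 0.9456; argument = 1.8528 → 1.85; α₂ = 0.9678; rank = 484; θ*₍484₎ = 35.42.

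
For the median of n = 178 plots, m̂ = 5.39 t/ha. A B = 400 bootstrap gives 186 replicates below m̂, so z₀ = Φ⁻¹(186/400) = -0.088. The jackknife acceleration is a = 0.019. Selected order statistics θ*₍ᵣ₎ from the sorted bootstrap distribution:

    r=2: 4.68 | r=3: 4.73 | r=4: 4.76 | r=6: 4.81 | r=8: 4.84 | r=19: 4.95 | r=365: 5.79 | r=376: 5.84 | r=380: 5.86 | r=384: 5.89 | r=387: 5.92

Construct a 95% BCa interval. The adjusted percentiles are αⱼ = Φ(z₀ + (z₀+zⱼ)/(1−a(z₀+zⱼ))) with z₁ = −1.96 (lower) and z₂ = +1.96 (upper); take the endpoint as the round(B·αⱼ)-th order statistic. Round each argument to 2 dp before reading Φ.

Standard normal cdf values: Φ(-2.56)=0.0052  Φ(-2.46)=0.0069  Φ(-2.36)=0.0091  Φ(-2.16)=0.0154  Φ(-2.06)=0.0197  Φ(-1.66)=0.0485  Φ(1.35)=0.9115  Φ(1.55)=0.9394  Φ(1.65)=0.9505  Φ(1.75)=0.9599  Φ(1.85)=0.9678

(4.84, 5.92)

Lower: z₀ + z₁ = -0.088 + (-1.960) = -2.048; 1 − a(z₀+z₁) = 1 − (0.019)(-2.048) = 1.0389; argument = -0.088 + (-2.048)/1.0389 = -2.0593 → -2.06.
α₁ = Φ(-2.06) = 0.0197; rank = round(400 × 0.0197) = 8; θ*₍8₎ = 4.84.
Upper: z₀ + z₂ = 1.872; 1 − a(z₀+z₂) = 0.9644; argument = 1.8530 → 1.85; α₂ = 0.9678; rank = 387; θ*₍387₎ = 5.92.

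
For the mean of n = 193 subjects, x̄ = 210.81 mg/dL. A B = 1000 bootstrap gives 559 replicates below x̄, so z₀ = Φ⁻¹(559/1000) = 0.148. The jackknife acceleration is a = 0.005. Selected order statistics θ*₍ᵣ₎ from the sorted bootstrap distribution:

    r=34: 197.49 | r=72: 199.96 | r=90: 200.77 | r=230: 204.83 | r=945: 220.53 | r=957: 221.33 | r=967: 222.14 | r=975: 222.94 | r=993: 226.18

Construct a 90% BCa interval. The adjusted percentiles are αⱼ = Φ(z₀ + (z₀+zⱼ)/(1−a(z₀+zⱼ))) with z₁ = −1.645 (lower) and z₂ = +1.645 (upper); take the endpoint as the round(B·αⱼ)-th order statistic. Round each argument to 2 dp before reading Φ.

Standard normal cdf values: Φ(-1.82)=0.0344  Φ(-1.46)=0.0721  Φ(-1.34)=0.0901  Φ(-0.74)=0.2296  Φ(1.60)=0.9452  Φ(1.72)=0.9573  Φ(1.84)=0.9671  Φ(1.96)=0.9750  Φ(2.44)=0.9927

(200.77, 222.94)

Lower: z₀ + z₁ = 0.148 + (-1.645) = -1.497; 1 − a(z₀+z₁) = 1 − (0.005)(-1.497) = 1.0075; argument = 0.148 + (-1.497)/1.0075 = -1.3379 → -1.34.
α₁ = Φ(-1.34) = 0.0901; rank = round(1000 × 0.0901) = 90; θ*₍90₎ = 200.77.
Upper: z₀ + z₂ = 1.793; 1 − a(z₀+z₂) = 0.9910; argument = 1.9572 → 1.96; α₂ = 0.9750; rank = 975; θ*₍975₎ = 222.94.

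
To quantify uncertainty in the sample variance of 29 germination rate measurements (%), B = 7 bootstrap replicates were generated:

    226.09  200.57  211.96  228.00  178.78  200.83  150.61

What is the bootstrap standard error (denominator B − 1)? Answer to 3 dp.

Bootstrap SE is the standard deviation of the 7 replicate variances.
Mean of replicates: (226.09 + 200.57 + 211.96 + 228.00 + 178.78 + 200.83 + 150.61) / 7 = 1396.8400 / 7 = 199.5486
Sum of squared deviations: (+26.5414)² + (+1.0214)² + (+12.4114)² + (+28.4514)² + (−20.7686)² + (+1.2814)² + (−48.9386)² = 4496.9775
Variance = 4496.9775 / 6 = 749.4962
SE* = √749.4962

SE* = 27.377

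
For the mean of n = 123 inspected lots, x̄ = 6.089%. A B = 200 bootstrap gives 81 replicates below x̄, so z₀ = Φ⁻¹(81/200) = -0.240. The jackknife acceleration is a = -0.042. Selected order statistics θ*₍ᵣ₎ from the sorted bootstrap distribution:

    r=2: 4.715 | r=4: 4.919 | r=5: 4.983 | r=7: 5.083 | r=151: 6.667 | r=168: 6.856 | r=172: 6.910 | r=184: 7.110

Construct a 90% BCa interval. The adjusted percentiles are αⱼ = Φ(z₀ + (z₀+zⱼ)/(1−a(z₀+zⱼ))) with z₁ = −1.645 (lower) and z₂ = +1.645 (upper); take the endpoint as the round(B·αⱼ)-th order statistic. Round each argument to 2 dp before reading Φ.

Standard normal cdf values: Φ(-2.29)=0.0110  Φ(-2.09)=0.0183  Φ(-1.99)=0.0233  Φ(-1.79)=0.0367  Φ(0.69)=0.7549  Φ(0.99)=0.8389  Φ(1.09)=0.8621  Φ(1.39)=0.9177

(4.715, 6.910)

Lower: z₀ + z₁ = -0.240 + (-1.645) = -1.885; 1 − a(z₀+z₁) = 1 − (-0.042)(-1.885) = 0.9208; argument = -0.240 + (-1.885)/0.9208 = -2.2871 → -2.29.
α₁ = Φ(-2.29) = 0.0110; rank = round(200 × 0.0110) = 2; θ*₍2₎ = 4.715.
Upper: z₀ + z₂ = 1.405; 1 − a(z₀+z₂) = 1.0590; argument = 1.0867 → 1.09; α₂ = 0.8621; rank = 172; θ*₍172₎ = 6.910.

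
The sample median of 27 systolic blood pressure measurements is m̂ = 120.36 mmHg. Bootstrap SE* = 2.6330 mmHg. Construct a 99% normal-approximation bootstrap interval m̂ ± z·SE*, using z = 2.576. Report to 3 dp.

Margin = 2.576 × 2.6330 = 6.7826
Interval: 120.36 ± 6.7826

(113.577, 127.143)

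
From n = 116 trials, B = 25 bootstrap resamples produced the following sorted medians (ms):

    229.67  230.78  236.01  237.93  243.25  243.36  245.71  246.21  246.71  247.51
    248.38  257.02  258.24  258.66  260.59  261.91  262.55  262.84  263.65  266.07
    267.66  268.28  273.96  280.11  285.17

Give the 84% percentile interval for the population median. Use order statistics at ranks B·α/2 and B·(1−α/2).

(230.78, 273.96)

α = 0.16; lower rank = 25 × 0.080 = 2; upper rank = 25 × 0.920 = 23.
The 2nd smallest replicate is 230.78; the 23rd is 273.96.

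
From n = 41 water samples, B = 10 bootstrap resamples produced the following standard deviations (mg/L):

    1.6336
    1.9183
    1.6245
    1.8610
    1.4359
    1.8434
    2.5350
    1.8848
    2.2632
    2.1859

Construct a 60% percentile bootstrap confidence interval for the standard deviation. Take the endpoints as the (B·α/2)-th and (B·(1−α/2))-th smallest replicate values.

Sorted replicates: 1.4359, 1.6245, 1.6336, 1.8434, 1.8610, 1.8848, 1.9183, 2.1859, 2.2632, 2.5350
α = 0.40; lower rank = 10 × 0.200 = 2; upper rank = 10 × 0.800 = 8.
The 2nd smallest replicate is 1.6245; the 8th is 2.1859.

(1.6245, 2.1859)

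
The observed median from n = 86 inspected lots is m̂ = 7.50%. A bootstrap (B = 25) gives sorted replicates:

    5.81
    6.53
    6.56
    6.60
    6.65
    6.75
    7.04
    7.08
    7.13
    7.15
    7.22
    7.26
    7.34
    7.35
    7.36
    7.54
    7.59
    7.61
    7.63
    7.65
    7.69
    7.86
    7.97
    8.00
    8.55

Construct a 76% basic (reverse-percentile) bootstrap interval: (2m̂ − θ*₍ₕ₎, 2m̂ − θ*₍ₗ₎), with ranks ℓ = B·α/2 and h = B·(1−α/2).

Percentile endpoints at ranks 3 and 22: θ*₍3₎ = 6.56, θ*₍22₎ = 7.86.
Basic interval reflects these around m̂:
  lower = 2 × 7.50 − 7.86 = 7.14
  upper = 2 × 7.50 − 6.56 = 8.44

(7.14, 8.44)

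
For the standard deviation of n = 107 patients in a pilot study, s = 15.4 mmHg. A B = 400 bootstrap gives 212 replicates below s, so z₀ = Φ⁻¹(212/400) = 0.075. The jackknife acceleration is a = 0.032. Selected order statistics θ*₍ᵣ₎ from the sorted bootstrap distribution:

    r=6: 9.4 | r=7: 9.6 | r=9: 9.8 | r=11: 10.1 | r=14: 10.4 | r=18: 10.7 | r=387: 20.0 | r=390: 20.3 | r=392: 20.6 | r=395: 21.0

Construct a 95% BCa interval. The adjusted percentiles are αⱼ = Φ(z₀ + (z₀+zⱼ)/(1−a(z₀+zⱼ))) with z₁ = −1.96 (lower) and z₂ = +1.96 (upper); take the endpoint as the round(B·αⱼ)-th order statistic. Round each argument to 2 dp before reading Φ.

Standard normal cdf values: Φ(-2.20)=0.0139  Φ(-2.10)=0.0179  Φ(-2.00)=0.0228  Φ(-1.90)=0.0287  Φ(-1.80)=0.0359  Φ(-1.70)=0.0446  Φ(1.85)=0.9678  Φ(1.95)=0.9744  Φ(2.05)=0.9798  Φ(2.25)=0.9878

Lower: z₀ + z₁ = 0.075 + (-1.960) = -1.885; 1 − a(z₀+z₁) = 1 − (0.032)(-1.885) = 1.0603; argument = 0.075 + (-1.885)/1.0603 = -1.7028 → -1.70.
α₁ = Φ(-1.70) = 0.0446; rank = round(400 × 0.0446) = 18; θ*₍18₎ = 10.7.
Upper: z₀ + z₂ = 2.035; 1 − a(z₀+z₂) = 0.9349; argument = 2.2517 → 2.25; α₂ = 0.9878; rank = 395; θ*₍395₎ = 21.0.

(10.7, 21.0)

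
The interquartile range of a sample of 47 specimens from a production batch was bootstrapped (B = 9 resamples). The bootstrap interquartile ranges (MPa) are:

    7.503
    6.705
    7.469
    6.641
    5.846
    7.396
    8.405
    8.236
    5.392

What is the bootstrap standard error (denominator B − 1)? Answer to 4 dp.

SE* = 1.0140

Bootstrap SE is the standard deviation of the 9 replicate interquartile ranges.
Mean of replicates: (7.503 + 6.705 + 7.469 + 6.641 + 5.846 + 7.396 + 8.405 + 8.236 + 5.392) / 9 = 63.59300 / 9 = 7.06589
Sum of squared deviations: (+0.43711)² + (−0.36089)² + (+0.40311)² + (−0.42489)² + (−1.21989)² + (+0.33011)² + (+1.33911)² + (+1.17011)² + (−1.67389)² = 8.22572
Variance = 8.22572 / 8 = 1.02822
SE* = √1.02822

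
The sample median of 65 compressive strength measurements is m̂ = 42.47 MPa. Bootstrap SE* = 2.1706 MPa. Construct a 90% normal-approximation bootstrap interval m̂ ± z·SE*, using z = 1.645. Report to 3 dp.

Margin = 1.645 × 2.1706 = 3.5706
Interval: 42.47 ± 3.5706

(38.899, 46.041)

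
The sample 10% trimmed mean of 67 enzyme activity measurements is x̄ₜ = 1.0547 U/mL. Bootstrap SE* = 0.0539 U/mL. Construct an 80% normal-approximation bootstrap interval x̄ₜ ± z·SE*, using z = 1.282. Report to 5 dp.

Margin = 1.282 × 0.0539 = 0.069100
Interval: 1.0547 ± 0.069100

(0.98560, 1.12380)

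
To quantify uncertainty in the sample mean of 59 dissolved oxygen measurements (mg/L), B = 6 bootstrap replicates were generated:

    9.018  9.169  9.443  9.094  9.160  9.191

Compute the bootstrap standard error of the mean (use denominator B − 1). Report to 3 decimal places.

SE* = 0.144

Bootstrap SE is the standard deviation of the 6 replicate means.
Mean of replicates: (9.018 + 9.169 + 9.443 + 9.094 + 9.160 + 9.191) / 6 = 55.0750 / 6 = 9.1792
Sum of squared deviations: (−0.1612)² + (−0.0102)² + (+0.2638)² + (−0.0852)² + (−0.0192)² + (+0.0118)² = 0.1034
Variance = 0.1034 / 5 = 0.0207
SE* = √0.0207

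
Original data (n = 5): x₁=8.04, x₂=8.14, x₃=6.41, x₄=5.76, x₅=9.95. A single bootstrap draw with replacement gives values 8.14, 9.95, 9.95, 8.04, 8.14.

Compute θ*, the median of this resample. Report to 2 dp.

θ* = 8.14

Sorted: 8.04, 8.14, 8.14, 9.95, 9.95
Median = middle value = 8.14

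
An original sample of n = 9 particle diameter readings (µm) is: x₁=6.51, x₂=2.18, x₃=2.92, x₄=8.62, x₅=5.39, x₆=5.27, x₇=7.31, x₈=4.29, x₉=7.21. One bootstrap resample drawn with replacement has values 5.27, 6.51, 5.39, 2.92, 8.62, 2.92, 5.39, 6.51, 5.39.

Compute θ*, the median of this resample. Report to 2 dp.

θ* = 5.39

Sorted: 2.92, 2.92, 5.27, 5.39, 5.39, 5.39, 6.51, 6.51, 8.62
Median = middle value = 5.39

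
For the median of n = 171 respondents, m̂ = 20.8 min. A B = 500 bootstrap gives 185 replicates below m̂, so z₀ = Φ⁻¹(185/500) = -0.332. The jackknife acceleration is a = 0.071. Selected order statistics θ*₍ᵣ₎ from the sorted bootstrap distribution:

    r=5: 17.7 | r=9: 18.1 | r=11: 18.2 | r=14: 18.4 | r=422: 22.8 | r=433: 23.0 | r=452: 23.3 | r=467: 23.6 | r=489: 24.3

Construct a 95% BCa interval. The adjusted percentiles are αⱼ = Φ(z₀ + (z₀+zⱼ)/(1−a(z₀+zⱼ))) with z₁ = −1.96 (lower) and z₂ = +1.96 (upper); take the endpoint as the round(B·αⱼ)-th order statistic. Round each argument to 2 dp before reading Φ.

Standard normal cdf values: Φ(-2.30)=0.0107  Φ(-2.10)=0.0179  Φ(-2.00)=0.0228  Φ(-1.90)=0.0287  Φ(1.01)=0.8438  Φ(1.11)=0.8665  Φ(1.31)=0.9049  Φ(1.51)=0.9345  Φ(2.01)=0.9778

Lower: z₀ + z₁ = -0.332 + (-1.960) = -2.292; 1 − a(z₀+z₁) = 1 − (0.071)(-2.292) = 1.1627; argument = -0.332 + (-2.292)/1.1627 = -2.3032 → -2.30.
α₁ = Φ(-2.30) = 0.0107; rank = round(500 × 0.0107) = 5; θ*₍5₎ = 17.7.
Upper: z₀ + z₂ = 1.628; 1 − a(z₀+z₂) = 0.8844; argument = 1.5088 → 1.51; α₂ = 0.9345; rank = 467; θ*₍467₎ = 23.6.

(17.7, 23.6)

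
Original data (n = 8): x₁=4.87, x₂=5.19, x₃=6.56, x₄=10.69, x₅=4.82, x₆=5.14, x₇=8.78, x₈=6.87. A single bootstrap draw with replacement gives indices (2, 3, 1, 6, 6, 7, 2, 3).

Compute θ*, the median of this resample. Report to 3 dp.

Resample values: 5.19, 6.56, 4.87, 5.14, 5.14, 8.78, 5.19, 6.56.
Sorted: 4.87, 5.14, 5.14, 5.19, 5.19, 6.56, 6.56, 8.78
Median = average of the two middle values = 5.190

θ* = 5.190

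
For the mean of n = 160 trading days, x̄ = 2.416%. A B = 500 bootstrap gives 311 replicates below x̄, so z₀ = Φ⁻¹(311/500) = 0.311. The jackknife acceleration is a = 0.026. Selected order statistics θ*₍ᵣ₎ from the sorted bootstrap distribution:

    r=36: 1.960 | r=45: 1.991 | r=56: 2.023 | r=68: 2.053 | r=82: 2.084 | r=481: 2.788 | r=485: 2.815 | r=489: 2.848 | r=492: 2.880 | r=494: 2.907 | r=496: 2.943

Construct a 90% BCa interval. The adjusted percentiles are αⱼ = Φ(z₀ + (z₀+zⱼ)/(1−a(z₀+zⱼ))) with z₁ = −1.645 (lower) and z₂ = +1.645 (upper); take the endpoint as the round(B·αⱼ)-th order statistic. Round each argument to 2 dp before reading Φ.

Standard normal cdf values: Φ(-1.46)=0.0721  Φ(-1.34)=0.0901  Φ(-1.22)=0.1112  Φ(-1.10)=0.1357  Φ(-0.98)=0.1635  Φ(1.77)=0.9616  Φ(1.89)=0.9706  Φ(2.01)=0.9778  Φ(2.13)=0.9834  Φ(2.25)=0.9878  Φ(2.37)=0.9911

(2.084, 2.943)

Lower: z₀ + z₁ = 0.311 + (-1.645) = -1.334; 1 − a(z₀+z₁) = 1 − (0.026)(-1.334) = 1.0347; argument = 0.311 + (-1.334)/1.0347 = -0.9783 → -0.98.
α₁ = Φ(-0.98) = 0.1635; rank = round(500 × 0.1635) = 82; θ*₍82₎ = 2.084.
Upper: z₀ + z₂ = 1.956; 1 − a(z₀+z₂) = 0.9491; argument = 2.3718 → 2.37; α₂ = 0.9911; rank = 496; θ*₍496₎ = 2.943.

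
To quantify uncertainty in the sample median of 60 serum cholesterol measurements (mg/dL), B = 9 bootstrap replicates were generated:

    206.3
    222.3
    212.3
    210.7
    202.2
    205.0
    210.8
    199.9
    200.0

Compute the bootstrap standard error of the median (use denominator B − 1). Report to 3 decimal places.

SE* = 7.181

Bootstrap SE is the standard deviation of the 9 replicate medians.
Mean of replicates: (206.3 + 222.3 + 212.3 + 210.7 + 202.2 + 205.0 + 210.8 + 199.9 + 200.0) / 9 = 1869.5000 / 9 = 207.7222
Sum of squared deviations: (−1.4222)² + (+14.5778)² + (+4.5778)² + (+2.9778)² + (−5.5222)² + (−2.7222)² + (+3.0778)² + (−7.8222)² + (−7.7222)² = 412.5556
Variance = 412.5556 / 8 = 51.5694
SE* = √51.5694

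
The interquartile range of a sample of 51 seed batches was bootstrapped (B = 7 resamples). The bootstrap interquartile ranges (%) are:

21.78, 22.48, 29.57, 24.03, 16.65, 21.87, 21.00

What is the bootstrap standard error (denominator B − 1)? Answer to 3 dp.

SE* = 3.867

Bootstrap SE is the standard deviation of the 7 replicate interquartile ranges.
Mean of replicates: (21.78 + 22.48 + 29.57 + 24.03 + 16.65 + 21.87 + 21.00) / 7 = 157.3800 / 7 = 22.4829
Sum of squared deviations: (−0.7029)² + (−0.0029)² + (+7.0871)² + (+1.5471)² + (−5.8329)² + (−0.6129)² + (−1.4829)² = 89.7119
Variance = 89.7119 / 6 = 14.9520
SE* = √14.9520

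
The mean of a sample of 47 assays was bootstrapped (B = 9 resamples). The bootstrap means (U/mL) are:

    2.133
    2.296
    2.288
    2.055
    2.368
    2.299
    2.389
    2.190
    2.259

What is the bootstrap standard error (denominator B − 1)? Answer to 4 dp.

SE* = 0.1087

Bootstrap SE is the standard deviation of the 9 replicate means.
Mean of replicates: (2.133 + 2.296 + 2.288 + 2.055 + 2.368 + 2.299 + 2.389 + 2.190 + 2.259) / 9 = 20.27700 / 9 = 2.25300
Sum of squared deviations: (−0.12000)² + (+0.04300)² + (+0.03500)² + (−0.19800)² + (+0.11500)² + (+0.04600)² + (+0.13600)² + (−0.06300)² + (+0.00600)² = 0.09452
Variance = 0.09452 / 8 = 0.01181
SE* = √0.01181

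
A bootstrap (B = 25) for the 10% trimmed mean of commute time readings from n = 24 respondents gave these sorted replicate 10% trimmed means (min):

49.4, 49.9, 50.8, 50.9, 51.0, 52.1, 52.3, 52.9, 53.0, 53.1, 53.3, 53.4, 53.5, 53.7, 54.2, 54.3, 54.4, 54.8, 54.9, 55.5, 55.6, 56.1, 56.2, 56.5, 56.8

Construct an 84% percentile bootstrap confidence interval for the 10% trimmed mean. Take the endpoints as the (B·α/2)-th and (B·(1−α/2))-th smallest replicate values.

α = 0.16; lower rank = 25 × 0.080 = 2; upper rank = 25 × 0.920 = 23.
The 2nd smallest replicate is 49.9; the 23rd is 56.2.

(49.9, 56.2)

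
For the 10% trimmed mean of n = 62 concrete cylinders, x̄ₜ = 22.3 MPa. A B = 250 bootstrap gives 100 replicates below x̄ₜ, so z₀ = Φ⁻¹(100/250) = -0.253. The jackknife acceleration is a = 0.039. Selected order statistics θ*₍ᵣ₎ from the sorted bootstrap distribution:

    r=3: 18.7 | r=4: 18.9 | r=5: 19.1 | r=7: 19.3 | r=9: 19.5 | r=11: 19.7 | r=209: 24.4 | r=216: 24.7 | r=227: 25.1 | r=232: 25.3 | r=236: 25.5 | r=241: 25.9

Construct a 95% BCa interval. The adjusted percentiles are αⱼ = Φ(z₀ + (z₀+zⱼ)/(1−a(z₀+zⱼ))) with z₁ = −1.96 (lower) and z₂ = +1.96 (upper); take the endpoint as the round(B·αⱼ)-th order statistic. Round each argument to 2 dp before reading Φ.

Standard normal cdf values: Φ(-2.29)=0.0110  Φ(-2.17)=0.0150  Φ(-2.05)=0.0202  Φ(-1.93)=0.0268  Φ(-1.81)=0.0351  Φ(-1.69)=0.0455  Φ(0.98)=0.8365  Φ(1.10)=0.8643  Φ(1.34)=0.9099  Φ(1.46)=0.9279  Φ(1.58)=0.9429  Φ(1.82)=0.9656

Lower: z₀ + z₁ = -0.253 + (-1.960) = -2.213; 1 − a(z₀+z₁) = 1 − (0.039)(-2.213) = 1.0863; argument = -0.253 + (-2.213)/1.0863 = -2.2902 → -2.29.
α₁ = Φ(-2.29) = 0.0110; rank = round(250 × 0.0110) = 3; θ*₍3₎ = 18.7.
Upper: z₀ + z₂ = 1.707; 1 − a(z₀+z₂) = 0.9334; argument = 1.5757 → 1.58; α₂ = 0.9429; rank = 236; θ*₍236₎ = 25.5.

(18.7, 25.5)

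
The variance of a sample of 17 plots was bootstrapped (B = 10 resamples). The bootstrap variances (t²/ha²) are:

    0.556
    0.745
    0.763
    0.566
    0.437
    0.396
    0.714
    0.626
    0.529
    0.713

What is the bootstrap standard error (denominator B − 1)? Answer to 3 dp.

SE* = 0.129

Bootstrap SE is the standard deviation of the 10 replicate variances.
Mean of replicates: (0.556 + 0.745 + 0.763 + 0.566 + 0.437 + 0.396 + 0.714 + 0.626 + 0.529 + 0.713) / 10 = 6.0450 / 10 = 0.6045
Sum of squared deviations: (−0.0485)² + (+0.1405)² + (+0.1585)² + (−0.0385)² + (−0.1675)² + (−0.2085)² + (+0.1095)² + (+0.0215)² + (−0.0755)² + (+0.1085)² = 0.1502
Variance = 0.1502 / 9 = 0.0167
SE* = √0.0167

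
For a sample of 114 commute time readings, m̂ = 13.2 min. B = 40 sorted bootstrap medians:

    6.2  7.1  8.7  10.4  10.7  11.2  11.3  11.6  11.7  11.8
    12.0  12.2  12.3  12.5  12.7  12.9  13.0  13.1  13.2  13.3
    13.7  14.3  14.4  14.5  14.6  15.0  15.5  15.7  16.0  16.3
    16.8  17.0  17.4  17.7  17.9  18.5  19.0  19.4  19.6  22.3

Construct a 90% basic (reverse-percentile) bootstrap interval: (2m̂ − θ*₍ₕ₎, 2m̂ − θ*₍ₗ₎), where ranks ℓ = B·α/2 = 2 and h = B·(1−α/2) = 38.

(7.0, 19.3)

Percentile endpoints at ranks 2 and 38: θ*₍2₎ = 7.1, θ*₍38₎ = 19.4.
Basic interval reflects these around m̂:
  lower = 2 × 13.2 − 19.4 = 7.0
  upper = 2 × 13.2 − 7.1 = 19.3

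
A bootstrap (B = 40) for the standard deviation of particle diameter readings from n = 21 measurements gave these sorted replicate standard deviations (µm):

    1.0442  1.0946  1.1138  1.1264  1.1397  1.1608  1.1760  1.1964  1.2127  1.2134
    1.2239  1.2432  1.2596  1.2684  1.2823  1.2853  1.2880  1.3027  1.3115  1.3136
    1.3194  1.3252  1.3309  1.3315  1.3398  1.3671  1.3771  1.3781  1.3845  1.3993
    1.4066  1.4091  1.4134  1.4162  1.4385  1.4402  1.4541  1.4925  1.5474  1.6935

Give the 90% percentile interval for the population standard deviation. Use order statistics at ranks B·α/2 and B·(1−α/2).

(1.0946, 1.4925)

α = 0.10; lower rank = 40 × 0.050 = 2; upper rank = 40 × 0.950 = 38.
The 2nd smallest replicate is 1.0946; the 38th is 1.4925.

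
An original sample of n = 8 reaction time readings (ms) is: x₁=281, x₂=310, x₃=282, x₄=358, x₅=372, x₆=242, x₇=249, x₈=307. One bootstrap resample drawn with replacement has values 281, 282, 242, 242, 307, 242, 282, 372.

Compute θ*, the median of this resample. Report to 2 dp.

Sorted: 242, 242, 242, 281, 282, 282, 307, 372
Median = average of the two middle values = 281.50

θ* = 281.50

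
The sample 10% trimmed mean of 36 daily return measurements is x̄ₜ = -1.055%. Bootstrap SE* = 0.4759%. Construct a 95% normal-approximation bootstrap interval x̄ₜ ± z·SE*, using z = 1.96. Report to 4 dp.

Margin = 1.96 × 0.4759 = 0.93276
Interval: -1.055 ± 0.93276

(-1.9878, -0.1222)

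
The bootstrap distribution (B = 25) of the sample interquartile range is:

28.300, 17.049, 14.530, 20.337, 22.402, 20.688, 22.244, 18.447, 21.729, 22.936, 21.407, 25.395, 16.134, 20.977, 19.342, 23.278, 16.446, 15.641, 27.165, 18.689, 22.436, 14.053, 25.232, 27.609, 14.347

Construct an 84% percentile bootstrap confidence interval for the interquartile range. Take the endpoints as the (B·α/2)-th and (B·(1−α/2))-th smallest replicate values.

(14.347, 27.165)

Sorted replicates: 14.053, 14.347, 14.530, 15.641, 16.134, 16.446, 17.049, 18.447, 18.689, 19.342, 20.337, 20.688, 20.977, 21.407, 21.729, 22.244, 22.402, 22.436, 22.936, 23.278, 25.232, 25.395, 27.165, 27.609, 28.300
α = 0.16; lower rank = 25 × 0.080 = 2; upper rank = 25 × 0.920 = 23.
The 2nd smallest replicate is 14.347; the 23rd is 27.165.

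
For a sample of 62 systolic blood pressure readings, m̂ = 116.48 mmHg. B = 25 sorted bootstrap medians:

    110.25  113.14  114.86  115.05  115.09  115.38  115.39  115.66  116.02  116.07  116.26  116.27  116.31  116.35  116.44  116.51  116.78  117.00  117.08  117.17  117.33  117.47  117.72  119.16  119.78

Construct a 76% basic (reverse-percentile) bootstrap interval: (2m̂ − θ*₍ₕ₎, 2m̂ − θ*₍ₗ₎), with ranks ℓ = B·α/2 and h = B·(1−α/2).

Percentile endpoints at ranks 3 and 22: θ*₍3₎ = 114.86, θ*₍22₎ = 117.47.
Basic interval reflects these around m̂:
  lower = 2 × 116.48 − 117.47 = 115.49
  upper = 2 × 116.48 − 114.86 = 118.10

(115.49, 118.10)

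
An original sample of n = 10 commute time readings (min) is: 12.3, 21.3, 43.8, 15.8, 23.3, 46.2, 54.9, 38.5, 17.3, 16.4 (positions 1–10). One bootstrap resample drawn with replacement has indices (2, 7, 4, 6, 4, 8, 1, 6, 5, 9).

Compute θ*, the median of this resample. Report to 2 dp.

θ* = 22.30

Resample values: 21.3, 54.9, 15.8, 46.2, 15.8, 38.5, 12.3, 46.2, 23.3, 17.3.
Sorted: 12.3, 15.8, 15.8, 17.3, 21.3, 23.3, 38.5, 46.2, 46.2, 54.9
Median = average of the two middle values = 22.30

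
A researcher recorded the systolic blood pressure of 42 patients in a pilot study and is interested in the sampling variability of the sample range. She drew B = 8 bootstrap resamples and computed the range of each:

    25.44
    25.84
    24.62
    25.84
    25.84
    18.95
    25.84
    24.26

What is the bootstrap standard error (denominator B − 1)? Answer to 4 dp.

SE* = 2.3571

Bootstrap SE is the standard deviation of the 8 replicate ranges.
Mean of replicates: (25.44 + 25.84 + 24.62 + 25.84 + 25.84 + 18.95 + 25.84 + 24.26) / 8 = 196.63000 / 8 = 24.57875
Sum of squared deviations: (+0.86125)² + (+1.26125)² + (+0.04125)² + (+1.26125)² + (+1.26125)² + (−5.62875)² + (+1.26125)² + (−0.31875)² = 38.89089
Variance = 38.89089 / 7 = 5.55584
SE* = √5.55584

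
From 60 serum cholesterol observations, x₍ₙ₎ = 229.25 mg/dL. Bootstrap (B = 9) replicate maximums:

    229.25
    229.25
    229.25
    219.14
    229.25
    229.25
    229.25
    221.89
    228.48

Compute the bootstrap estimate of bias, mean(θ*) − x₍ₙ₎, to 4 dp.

mean(θ*) = (229.25 + 229.25 + 229.25 + 219.14 + 229.25 + 229.25 + 229.25 + 221.89 + 228.48) / 9 = 227.22333
bias = 227.22333 − 229.25

bias = −2.0267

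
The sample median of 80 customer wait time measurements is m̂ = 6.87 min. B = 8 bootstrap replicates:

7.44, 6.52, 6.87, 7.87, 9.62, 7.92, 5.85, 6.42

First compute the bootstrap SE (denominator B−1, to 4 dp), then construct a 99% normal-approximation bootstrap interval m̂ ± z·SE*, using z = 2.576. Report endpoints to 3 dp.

(3.825, 9.915)

Mean of replicates = 7.3137; sum of squared deviations = 9.7800; SE* = √(9.7800/7) = 1.1820
Margin = 2.576 × 1.1820 = 3.0448
Interval: 6.87 ± 3.0448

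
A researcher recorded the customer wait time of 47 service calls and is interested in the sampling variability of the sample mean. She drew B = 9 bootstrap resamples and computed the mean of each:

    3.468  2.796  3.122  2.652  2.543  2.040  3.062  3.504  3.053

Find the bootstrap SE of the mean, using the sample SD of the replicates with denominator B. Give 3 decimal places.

SE* = 0.438

Bootstrap SE is the standard deviation of the 9 replicate means.
Mean of replicates: (3.468 + 2.796 + 3.122 + 2.652 + 2.543 + 2.040 + 3.062 + 3.504 + 3.053) / 9 = 26.2400 / 9 = 2.9156
Sum of squared deviations: (+0.5524)² + (−0.1196)² + (+0.2064)² + (−0.2636)² + (−0.3726)² + (−0.8756)² + (+0.1464)² + (+0.5884)² + (+0.1374)² = 1.7236
Variance = 1.7236 / 9 = 0.1915
SE* = √0.1915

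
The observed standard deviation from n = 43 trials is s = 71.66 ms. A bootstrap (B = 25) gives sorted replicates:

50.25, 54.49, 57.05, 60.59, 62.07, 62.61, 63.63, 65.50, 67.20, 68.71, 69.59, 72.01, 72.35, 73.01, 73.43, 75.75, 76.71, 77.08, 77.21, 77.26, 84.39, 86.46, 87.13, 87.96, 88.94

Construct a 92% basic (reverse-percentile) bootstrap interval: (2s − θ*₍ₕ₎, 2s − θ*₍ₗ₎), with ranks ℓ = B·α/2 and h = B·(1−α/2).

Percentile endpoints at ranks 1 and 24: θ*₍1₎ = 50.25, θ*₍24₎ = 87.96.
Basic interval reflects these around s:
  lower = 2 × 71.66 − 87.96 = 55.36
  upper = 2 × 71.66 − 50.25 = 93.07

(55.36, 93.07)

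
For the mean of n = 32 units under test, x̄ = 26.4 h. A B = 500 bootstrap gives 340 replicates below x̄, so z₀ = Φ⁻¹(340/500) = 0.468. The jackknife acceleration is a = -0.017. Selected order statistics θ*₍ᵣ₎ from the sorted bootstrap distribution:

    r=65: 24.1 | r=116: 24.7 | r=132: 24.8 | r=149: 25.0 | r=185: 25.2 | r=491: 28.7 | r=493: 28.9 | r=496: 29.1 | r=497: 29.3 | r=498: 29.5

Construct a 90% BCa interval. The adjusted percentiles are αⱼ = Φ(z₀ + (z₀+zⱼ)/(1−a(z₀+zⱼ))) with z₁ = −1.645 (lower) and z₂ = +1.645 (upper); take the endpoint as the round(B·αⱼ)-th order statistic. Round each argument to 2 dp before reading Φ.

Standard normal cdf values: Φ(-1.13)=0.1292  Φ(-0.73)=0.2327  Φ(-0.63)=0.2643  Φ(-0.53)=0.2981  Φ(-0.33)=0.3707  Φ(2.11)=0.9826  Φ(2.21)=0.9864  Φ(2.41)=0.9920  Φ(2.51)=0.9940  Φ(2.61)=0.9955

(24.7, 29.3)

Lower: z₀ + z₁ = 0.468 + (-1.645) = -1.177; 1 − a(z₀+z₁) = 1 − (-0.017)(-1.177) = 0.9800; argument = 0.468 + (-1.177)/0.9800 = -0.7330 → -0.73.
α₁ = Φ(-0.73) = 0.2327; rank = round(500 × 0.2327) = 116; θ*₍116₎ = 24.7.
Upper: z₀ + z₂ = 2.113; 1 − a(z₀+z₂) = 1.0359; argument = 2.5077 → 2.51; α₂ = 0.9940; rank = 497; θ*₍497₎ = 29.3.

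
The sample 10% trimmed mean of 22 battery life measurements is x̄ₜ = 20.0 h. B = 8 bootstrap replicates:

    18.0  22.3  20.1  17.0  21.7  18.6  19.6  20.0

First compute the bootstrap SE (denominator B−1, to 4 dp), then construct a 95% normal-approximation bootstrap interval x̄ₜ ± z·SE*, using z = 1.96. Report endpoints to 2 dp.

Mean of replicates = 19.6625; sum of squared deviations = 22.3987; SE* = √(22.3987/7) = 1.7888
Margin = 1.96 × 1.7888 = 3.506
Interval: 20.0 ± 3.506

(16.49, 23.51)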